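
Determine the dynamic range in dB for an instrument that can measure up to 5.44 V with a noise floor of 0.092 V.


Dynamic range = 20 * log10(Vmax / Vnoise).
DR = 20 * log10(5.44 / 0.092)
DR = 20 * log10(59.13)
DR = 35.44 dB

35.44 dB


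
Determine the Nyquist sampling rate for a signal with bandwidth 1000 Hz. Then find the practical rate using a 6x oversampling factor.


By Nyquist theorem, fs_min = 2 * fmax.
fs_min = 2 * 1000 = 2000 Hz
Practical rate = 6 * fs_min = 6 * 2000 = 12000 Hz

fs_min = 2000 Hz, fs_practical = 12000 Hz


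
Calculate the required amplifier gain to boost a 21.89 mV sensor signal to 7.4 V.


Gain = Vout / Vin (converting to same units).
G = 7.4 V / 21.89 mV
G = 7400.0 mV / 21.89 mV
G = 338.05

338.05


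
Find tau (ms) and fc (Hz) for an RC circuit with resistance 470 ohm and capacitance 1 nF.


Time constant: tau = R * C.
tau = 470 * 1.00e-09 = 4.7e-07 s
tau = 0.0005 ms
Cutoff frequency: fc = 1 / (2*pi*R*C).
fc = 1 / (2*pi*4.7e-07) = 338627.54 Hz

tau = 0.0005 ms, fc = 338627.54 Hz


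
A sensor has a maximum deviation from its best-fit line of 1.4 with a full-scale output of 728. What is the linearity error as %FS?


Linearity error = (max deviation / full scale) * 100%.
Linearity = (1.4 / 728) * 100
Linearity = 0.192 %FS

0.192 %FS


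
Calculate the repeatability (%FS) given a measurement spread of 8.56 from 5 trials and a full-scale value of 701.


Repeatability = (spread / full scale) * 100%.
R = (8.56 / 701) * 100
R = 1.221 %FS

1.221 %FS


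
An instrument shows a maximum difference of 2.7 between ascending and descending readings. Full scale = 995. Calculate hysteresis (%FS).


Hysteresis = (max difference / full scale) * 100%.
H = (2.7 / 995) * 100
H = 0.271 %FS

0.271 %FS


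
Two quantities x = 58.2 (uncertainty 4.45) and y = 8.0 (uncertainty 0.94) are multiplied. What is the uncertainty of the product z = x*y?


For a product z = x*y, the relative uncertainty is:
uz/z = sqrt((ux/x)^2 + (uy/y)^2)
Relative uncertainties: ux/x = 4.45/58.2 = 0.07646
uy/y = 0.94/8.0 = 0.1175
z = 58.2 * 8.0 = 465.6
uz = 465.6 * sqrt(0.07646^2 + 0.1175^2) = 65.271

65.271


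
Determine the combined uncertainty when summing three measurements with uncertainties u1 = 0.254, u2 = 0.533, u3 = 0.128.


For a sum of independent quantities, uc = sqrt(u1^2 + u2^2 + u3^2).
uc = sqrt(0.254^2 + 0.533^2 + 0.128^2)
uc = sqrt(0.064516 + 0.284089 + 0.016384)
uc = 0.6041

0.6041


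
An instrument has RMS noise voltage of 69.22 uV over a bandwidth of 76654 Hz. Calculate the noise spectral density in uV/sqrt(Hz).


Noise spectral density = Vrms / sqrt(BW).
NSD = 69.22 / sqrt(76654)
NSD = 69.22 / 276.8646
NSD = 0.25 uV/sqrt(Hz)

0.25 uV/sqrt(Hz)


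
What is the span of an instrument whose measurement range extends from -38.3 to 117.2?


Span = upper range - lower range.
Span = 117.2 - (-38.3)
Span = 155.5

155.5


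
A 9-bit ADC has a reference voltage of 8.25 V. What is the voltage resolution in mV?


The resolution (LSB) of an ADC is Vref / 2^n.
LSB = 8.25 / 2^9
LSB = 8.25 / 512
LSB = 0.01611328 V = 16.11328125 mV

16.11328125 mV


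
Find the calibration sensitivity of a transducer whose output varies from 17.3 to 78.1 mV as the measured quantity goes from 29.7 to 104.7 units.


Sensitivity = (y2 - y1) / (x2 - x1).
S = (78.1 - 17.3) / (104.7 - 29.7)
S = 60.8 / 75.0
S = 0.8107 mV/unit

0.8107 mV/unit


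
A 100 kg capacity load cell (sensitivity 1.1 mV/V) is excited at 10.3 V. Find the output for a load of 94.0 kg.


Vout = rated_output * Vex * (load / capacity).
Vout = 1.1 * 10.3 * (94.0 / 100)
Vout = 1.1 * 10.3 * 0.94
Vout = 10.65 mV

10.65 mV


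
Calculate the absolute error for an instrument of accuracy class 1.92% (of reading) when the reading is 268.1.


Absolute error = (accuracy% / 100) * reading.
Error = (1.92 / 100) * 268.1
Error = 0.0192 * 268.1
Error = 5.1475

5.1475


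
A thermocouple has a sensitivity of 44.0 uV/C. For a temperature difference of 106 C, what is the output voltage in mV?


The thermocouple output V = sensitivity * dT.
V = 44.0 uV/C * 106 C
V = 4664.0 uV
V = 4.664 mV

4.664 mV


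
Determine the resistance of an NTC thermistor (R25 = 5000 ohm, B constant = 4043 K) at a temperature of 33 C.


NTC thermistor equation: Rt = R25 * exp(B * (1/T - 1/T25)).
T in Kelvin: 306.15 K, T25 = 298.15 K
1/T - 1/T25 = 1/306.15 - 1/298.15 = -8.764e-05
B * (1/T - 1/T25) = 4043 * -8.764e-05 = -0.3543
Rt = 5000 * exp(-0.3543) = 3508.2 ohm

3508.2 ohm


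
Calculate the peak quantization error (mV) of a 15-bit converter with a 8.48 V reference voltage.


The maximum quantization error is +/- LSB/2.
LSB = Vref / 2^n = 8.48 / 32768 = 0.00025879 V
Max error = LSB / 2 = 0.00025879 / 2 = 0.00012939 V
Max error = 0.1294 mV

0.1294 mV


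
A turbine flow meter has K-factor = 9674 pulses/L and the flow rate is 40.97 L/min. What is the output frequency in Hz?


Frequency = K * Q / 60 (converting L/min to L/s).
f = 9674 * 40.97 / 60
f = 396343.78 / 60
f = 6605.73 Hz

6605.73 Hz


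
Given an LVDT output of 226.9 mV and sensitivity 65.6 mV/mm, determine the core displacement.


Displacement = Vout / sensitivity.
d = 226.9 / 65.6
d = 3.459 mm

3.459 mm


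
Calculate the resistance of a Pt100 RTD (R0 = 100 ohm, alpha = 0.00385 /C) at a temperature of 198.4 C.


The RTD equation: Rt = R0 * (1 + alpha * T).
Rt = 100 * (1 + 0.00385 * 198.4)
Rt = 100 * (1 + 0.76384)
Rt = 100 * 1.76384
Rt = 176.384 ohm

176.384 ohm


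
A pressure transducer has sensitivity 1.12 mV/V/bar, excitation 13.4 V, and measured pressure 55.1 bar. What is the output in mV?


Output = sensitivity * Vex * P.
Vout = 1.12 * 13.4 * 55.1
Vout = 15.008 * 55.1
Vout = 826.94 mV

826.94 mV


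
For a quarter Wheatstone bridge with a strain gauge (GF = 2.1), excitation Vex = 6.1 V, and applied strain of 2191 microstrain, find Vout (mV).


Quarter bridge output: Vout = (GF * epsilon * Vex) / 4.
Vout = (2.1 * 2191e-6 * 6.1) / 4
Vout = 0.02806671 / 4 V
Vout = 0.00701668 V = 7.0167 mV

7.0167 mV


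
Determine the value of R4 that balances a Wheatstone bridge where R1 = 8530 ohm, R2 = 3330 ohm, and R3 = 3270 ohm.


At balance: R1*R4 = R2*R3, so R4 = R2*R3/R1.
R4 = 3330 * 3270 / 8530
R4 = 10889100 / 8530
R4 = 1276.57 ohm

1276.57 ohm


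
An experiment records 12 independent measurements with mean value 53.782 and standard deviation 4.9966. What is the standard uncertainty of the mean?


The standard uncertainty for Type A evaluation is u = s / sqrt(n).
u = 4.9966 / sqrt(12)
u = 4.9966 / 3.4641
u = 1.4424

1.4424


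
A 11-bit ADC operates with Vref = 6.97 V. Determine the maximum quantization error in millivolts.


The maximum quantization error is +/- LSB/2.
LSB = Vref / 2^n = 6.97 / 2048 = 0.00340332 V
Max error = LSB / 2 = 0.00340332 / 2 = 0.00170166 V
Max error = 1.7017 mV

1.7017 mV


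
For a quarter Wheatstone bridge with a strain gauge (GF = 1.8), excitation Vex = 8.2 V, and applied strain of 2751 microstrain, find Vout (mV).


Quarter bridge output: Vout = (GF * epsilon * Vex) / 4.
Vout = (1.8 * 2751e-6 * 8.2) / 4
Vout = 0.04060476 / 4 V
Vout = 0.01015119 V = 10.1512 mV

10.1512 mV


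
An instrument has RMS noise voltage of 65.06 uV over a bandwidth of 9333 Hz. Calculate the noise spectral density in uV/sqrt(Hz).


Noise spectral density = Vrms / sqrt(BW).
NSD = 65.06 / sqrt(9333)
NSD = 65.06 / 96.6075
NSD = 0.6734 uV/sqrt(Hz)

0.6734 uV/sqrt(Hz)


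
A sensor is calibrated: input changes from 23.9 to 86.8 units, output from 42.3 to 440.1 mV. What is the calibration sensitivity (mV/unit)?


Sensitivity = (y2 - y1) / (x2 - x1).
S = (440.1 - 42.3) / (86.8 - 23.9)
S = 397.8 / 62.9
S = 6.3243 mV/unit

6.3243 mV/unit


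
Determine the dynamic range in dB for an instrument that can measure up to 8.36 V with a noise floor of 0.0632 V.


Dynamic range = 20 * log10(Vmax / Vnoise).
DR = 20 * log10(8.36 / 0.0632)
DR = 20 * log10(132.28)
DR = 42.43 dB

42.43 dB


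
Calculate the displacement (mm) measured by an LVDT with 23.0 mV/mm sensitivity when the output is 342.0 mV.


Displacement = Vout / sensitivity.
d = 342.0 / 23.0
d = 14.87 mm

14.87 mm


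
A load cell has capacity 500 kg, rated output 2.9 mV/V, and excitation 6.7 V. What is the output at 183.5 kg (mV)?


Vout = rated_output * Vex * (load / capacity).
Vout = 2.9 * 6.7 * (183.5 / 500)
Vout = 2.9 * 6.7 * 0.367
Vout = 7.131 mV

7.131 mV


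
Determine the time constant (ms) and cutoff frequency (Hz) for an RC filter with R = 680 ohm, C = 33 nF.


Time constant: tau = R * C.
tau = 680 * 3.30e-08 = 2.244e-05 s
tau = 0.0224 ms
Cutoff frequency: fc = 1 / (2*pi*R*C).
fc = 1 / (2*pi*2.244e-05) = 7092.47 Hz

tau = 0.0224 ms, fc = 7092.47 Hz


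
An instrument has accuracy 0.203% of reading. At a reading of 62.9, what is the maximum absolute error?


Absolute error = (accuracy% / 100) * reading.
Error = (0.203 / 100) * 62.9
Error = 0.00203 * 62.9
Error = 0.1277

0.1277


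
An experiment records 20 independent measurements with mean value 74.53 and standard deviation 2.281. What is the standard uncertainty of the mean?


The standard uncertainty for Type A evaluation is u = s / sqrt(n).
u = 2.281 / sqrt(20)
u = 2.281 / 4.4721
u = 0.51

0.51


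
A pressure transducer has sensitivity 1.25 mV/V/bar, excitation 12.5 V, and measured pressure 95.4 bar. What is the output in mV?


Output = sensitivity * Vex * P.
Vout = 1.25 * 12.5 * 95.4
Vout = 15.625 * 95.4
Vout = 1490.62 mV

1490.62 mV


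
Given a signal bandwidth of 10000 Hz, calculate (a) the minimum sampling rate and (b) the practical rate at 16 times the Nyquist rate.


By Nyquist theorem, fs_min = 2 * fmax.
fs_min = 2 * 10000 = 20000 Hz
Practical rate = 16 * fs_min = 16 * 20000 = 320000 Hz

fs_min = 20000 Hz, fs_practical = 320000 Hz


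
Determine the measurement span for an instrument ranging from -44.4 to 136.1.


Span = upper range - lower range.
Span = 136.1 - (-44.4)
Span = 180.5

180.5


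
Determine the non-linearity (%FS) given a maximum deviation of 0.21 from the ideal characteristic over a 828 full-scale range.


Linearity error = (max deviation / full scale) * 100%.
Linearity = (0.21 / 828) * 100
Linearity = 0.025 %FS

0.025 %FS


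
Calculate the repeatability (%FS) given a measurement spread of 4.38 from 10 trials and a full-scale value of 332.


Repeatability = (spread / full scale) * 100%.
R = (4.38 / 332) * 100
R = 1.319 %FS

1.319 %FS


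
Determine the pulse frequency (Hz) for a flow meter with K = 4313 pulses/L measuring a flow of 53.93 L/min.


Frequency = K * Q / 60 (converting L/min to L/s).
f = 4313 * 53.93 / 60
f = 232600.09 / 60
f = 3876.67 Hz

3876.67 Hz


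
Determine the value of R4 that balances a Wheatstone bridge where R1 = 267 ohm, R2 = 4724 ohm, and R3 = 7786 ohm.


At balance: R1*R4 = R2*R3, so R4 = R2*R3/R1.
R4 = 4724 * 7786 / 267
R4 = 36781064 / 267
R4 = 137756.79 ohm

137756.79 ohm


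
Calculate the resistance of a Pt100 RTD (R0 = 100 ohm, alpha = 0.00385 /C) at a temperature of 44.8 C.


The RTD equation: Rt = R0 * (1 + alpha * T).
Rt = 100 * (1 + 0.00385 * 44.8)
Rt = 100 * (1 + 0.17248)
Rt = 100 * 1.17248
Rt = 117.248 ohm

117.248 ohm


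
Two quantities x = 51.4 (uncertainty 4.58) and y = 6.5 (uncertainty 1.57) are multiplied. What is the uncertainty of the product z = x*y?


For a product z = x*y, the relative uncertainty is:
uz/z = sqrt((ux/x)^2 + (uy/y)^2)
Relative uncertainties: ux/x = 4.58/51.4 = 0.089105
uy/y = 1.57/6.5 = 0.241538
z = 51.4 * 6.5 = 334.1
uz = 334.1 * sqrt(0.089105^2 + 0.241538^2) = 86.014

86.014


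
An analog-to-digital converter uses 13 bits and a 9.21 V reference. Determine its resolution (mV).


The resolution (LSB) of an ADC is Vref / 2^n.
LSB = 9.21 / 2^13
LSB = 9.21 / 8192
LSB = 0.00112427 V = 1.12426758 mV

1.12426758 mV


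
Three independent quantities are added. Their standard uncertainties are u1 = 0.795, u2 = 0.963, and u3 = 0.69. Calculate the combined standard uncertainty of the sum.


For a sum of independent quantities, uc = sqrt(u1^2 + u2^2 + u3^2).
uc = sqrt(0.795^2 + 0.963^2 + 0.69^2)
uc = sqrt(0.632025 + 0.927369 + 0.4761)
uc = 1.4267

1.4267


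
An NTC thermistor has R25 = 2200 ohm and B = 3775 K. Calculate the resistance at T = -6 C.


NTC thermistor equation: Rt = R25 * exp(B * (1/T - 1/T25)).
T in Kelvin: 267.15 K, T25 = 298.15 K
1/T - 1/T25 = 1/267.15 - 1/298.15 = 0.0003892
B * (1/T - 1/T25) = 3775 * 0.0003892 = 1.4692
Rt = 2200 * exp(1.4692) = 9560.9 ohm

9560.9 ohm


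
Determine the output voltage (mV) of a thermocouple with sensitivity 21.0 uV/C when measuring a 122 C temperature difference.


The thermocouple output V = sensitivity * dT.
V = 21.0 uV/C * 122 C
V = 2562.0 uV
V = 2.562 mV

2.562 mV


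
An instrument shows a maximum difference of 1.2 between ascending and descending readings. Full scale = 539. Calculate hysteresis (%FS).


Hysteresis = (max difference / full scale) * 100%.
H = (1.2 / 539) * 100
H = 0.223 %FS

0.223 %FS


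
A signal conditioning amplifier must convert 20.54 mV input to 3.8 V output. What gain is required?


Gain = Vout / Vin (converting to same units).
G = 3.8 V / 20.54 mV
G = 3800.0 mV / 20.54 mV
G = 185.0

185.0


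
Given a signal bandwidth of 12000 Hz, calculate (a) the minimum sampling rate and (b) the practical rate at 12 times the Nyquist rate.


By Nyquist theorem, fs_min = 2 * fmax.
fs_min = 2 * 12000 = 24000 Hz
Practical rate = 12 * fs_min = 12 * 24000 = 288000 Hz

fs_min = 24000 Hz, fs_practical = 288000 Hz


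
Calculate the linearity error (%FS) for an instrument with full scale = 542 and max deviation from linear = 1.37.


Linearity error = (max deviation / full scale) * 100%.
Linearity = (1.37 / 542) * 100
Linearity = 0.253 %FS

0.253 %FS


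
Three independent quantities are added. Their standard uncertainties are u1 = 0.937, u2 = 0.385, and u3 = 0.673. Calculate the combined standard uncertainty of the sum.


For a sum of independent quantities, uc = sqrt(u1^2 + u2^2 + u3^2).
uc = sqrt(0.937^2 + 0.385^2 + 0.673^2)
uc = sqrt(0.877969 + 0.148225 + 0.452929)
uc = 1.2162

1.2162


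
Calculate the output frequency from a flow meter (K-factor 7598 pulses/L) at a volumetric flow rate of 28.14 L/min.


Frequency = K * Q / 60 (converting L/min to L/s).
f = 7598 * 28.14 / 60
f = 213807.72 / 60
f = 3563.46 Hz

3563.46 Hz


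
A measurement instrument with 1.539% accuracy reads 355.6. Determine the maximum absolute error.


Absolute error = (accuracy% / 100) * reading.
Error = (1.539 / 100) * 355.6
Error = 0.01539 * 355.6
Error = 5.4727

5.4727


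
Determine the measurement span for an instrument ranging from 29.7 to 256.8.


Span = upper range - lower range.
Span = 256.8 - (29.7)
Span = 227.1

227.1


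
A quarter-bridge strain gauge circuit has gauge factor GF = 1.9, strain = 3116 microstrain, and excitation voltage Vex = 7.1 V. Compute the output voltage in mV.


Quarter bridge output: Vout = (GF * epsilon * Vex) / 4.
Vout = (1.9 * 3116e-6 * 7.1) / 4
Vout = 0.04203484 / 4 V
Vout = 0.01050871 V = 10.5087 mV

10.5087 mV


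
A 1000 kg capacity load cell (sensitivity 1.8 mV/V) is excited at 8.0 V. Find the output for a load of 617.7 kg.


Vout = rated_output * Vex * (load / capacity).
Vout = 1.8 * 8.0 * (617.7 / 1000)
Vout = 1.8 * 8.0 * 0.6177
Vout = 8.895 mV

8.895 mV


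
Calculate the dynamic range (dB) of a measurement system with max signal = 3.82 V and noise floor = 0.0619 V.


Dynamic range = 20 * log10(Vmax / Vnoise).
DR = 20 * log10(3.82 / 0.0619)
DR = 20 * log10(61.71)
DR = 35.81 dB

35.81 dB


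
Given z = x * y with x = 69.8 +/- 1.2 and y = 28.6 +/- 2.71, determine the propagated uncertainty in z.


For a product z = x*y, the relative uncertainty is:
uz/z = sqrt((ux/x)^2 + (uy/y)^2)
Relative uncertainties: ux/x = 1.2/69.8 = 0.017192
uy/y = 2.71/28.6 = 0.094755
z = 69.8 * 28.6 = 1996.3
uz = 1996.3 * sqrt(0.017192^2 + 0.094755^2) = 192.246

192.246


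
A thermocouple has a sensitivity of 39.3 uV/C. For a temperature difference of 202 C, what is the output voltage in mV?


The thermocouple output V = sensitivity * dT.
V = 39.3 uV/C * 202 C
V = 7938.6 uV
V = 7.939 mV

7.939 mV


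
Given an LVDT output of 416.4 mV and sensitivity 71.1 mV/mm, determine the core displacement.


Displacement = Vout / sensitivity.
d = 416.4 / 71.1
d = 5.857 mm

5.857 mm


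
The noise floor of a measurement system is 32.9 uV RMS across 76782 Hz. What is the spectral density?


Noise spectral density = Vrms / sqrt(BW).
NSD = 32.9 / sqrt(76782)
NSD = 32.9 / 277.0957
NSD = 0.1187 uV/sqrt(Hz)

0.1187 uV/sqrt(Hz)


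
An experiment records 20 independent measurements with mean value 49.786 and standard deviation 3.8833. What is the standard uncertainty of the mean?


The standard uncertainty for Type A evaluation is u = s / sqrt(n).
u = 3.8833 / sqrt(20)
u = 3.8833 / 4.4721
u = 0.8683

0.8683


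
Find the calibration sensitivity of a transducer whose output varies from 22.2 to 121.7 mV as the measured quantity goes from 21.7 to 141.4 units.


Sensitivity = (y2 - y1) / (x2 - x1).
S = (121.7 - 22.2) / (141.4 - 21.7)
S = 99.5 / 119.7
S = 0.8312 mV/unit

0.8312 mV/unit


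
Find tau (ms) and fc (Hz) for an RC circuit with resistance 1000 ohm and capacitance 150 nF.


Time constant: tau = R * C.
tau = 1000 * 1.50e-07 = 0.00015 s
tau = 0.15 ms
Cutoff frequency: fc = 1 / (2*pi*R*C).
fc = 1 / (2*pi*0.00015) = 1061.03 Hz

tau = 0.15 ms, fc = 1061.03 Hz


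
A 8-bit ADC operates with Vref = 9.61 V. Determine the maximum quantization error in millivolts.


The maximum quantization error is +/- LSB/2.
LSB = Vref / 2^n = 9.61 / 256 = 0.03753906 V
Max error = LSB / 2 = 0.03753906 / 2 = 0.01876953 V
Max error = 18.7695 mV

18.7695 mV


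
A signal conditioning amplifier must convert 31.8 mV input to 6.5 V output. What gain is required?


Gain = Vout / Vin (converting to same units).
G = 6.5 V / 31.8 mV
G = 6500.0 mV / 31.8 mV
G = 204.4

204.4


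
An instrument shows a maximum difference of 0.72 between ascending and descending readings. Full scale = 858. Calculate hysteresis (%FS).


Hysteresis = (max difference / full scale) * 100%.
H = (0.72 / 858) * 100
H = 0.084 %FS

0.084 %FS


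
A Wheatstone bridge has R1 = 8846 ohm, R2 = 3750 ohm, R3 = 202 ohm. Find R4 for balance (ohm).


At balance: R1*R4 = R2*R3, so R4 = R2*R3/R1.
R4 = 3750 * 202 / 8846
R4 = 757500 / 8846
R4 = 85.63 ohm

85.63 ohm


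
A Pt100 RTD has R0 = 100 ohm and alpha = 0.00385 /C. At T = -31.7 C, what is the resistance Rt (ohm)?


The RTD equation: Rt = R0 * (1 + alpha * T).
Rt = 100 * (1 + 0.00385 * -31.7)
Rt = 100 * (1 + -0.122045)
Rt = 100 * 0.877955
Rt = 87.796 ohm

87.796 ohm


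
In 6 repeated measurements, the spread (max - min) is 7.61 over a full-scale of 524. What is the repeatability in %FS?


Repeatability = (spread / full scale) * 100%.
R = (7.61 / 524) * 100
R = 1.452 %FS

1.452 %FS


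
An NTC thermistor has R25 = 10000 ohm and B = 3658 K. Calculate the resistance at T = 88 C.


NTC thermistor equation: Rt = R25 * exp(B * (1/T - 1/T25)).
T in Kelvin: 361.15 K, T25 = 298.15 K
1/T - 1/T25 = 1/361.15 - 1/298.15 = -0.00058508
B * (1/T - 1/T25) = 3658 * -0.00058508 = -2.1402
Rt = 10000 * exp(-2.1402) = 1176.3 ohm

1176.3 ohm


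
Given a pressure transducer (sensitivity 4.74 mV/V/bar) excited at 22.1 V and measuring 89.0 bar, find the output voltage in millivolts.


Output = sensitivity * Vex * P.
Vout = 4.74 * 22.1 * 89.0
Vout = 104.754 * 89.0
Vout = 9323.11 mV

9323.11 mV


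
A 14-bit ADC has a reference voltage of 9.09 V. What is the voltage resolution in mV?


The resolution (LSB) of an ADC is Vref / 2^n.
LSB = 9.09 / 2^14
LSB = 9.09 / 16384
LSB = 0.00055481 V = 0.55480957 mV

0.55480957 mV


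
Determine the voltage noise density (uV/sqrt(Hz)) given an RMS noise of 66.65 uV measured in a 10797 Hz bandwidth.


Noise spectral density = Vrms / sqrt(BW).
NSD = 66.65 / sqrt(10797)
NSD = 66.65 / 103.9086
NSD = 0.6414 uV/sqrt(Hz)

0.6414 uV/sqrt(Hz)


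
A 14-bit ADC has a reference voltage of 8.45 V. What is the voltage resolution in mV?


The resolution (LSB) of an ADC is Vref / 2^n.
LSB = 8.45 / 2^14
LSB = 8.45 / 16384
LSB = 0.00051575 V = 0.51574707 mV

0.51574707 mV


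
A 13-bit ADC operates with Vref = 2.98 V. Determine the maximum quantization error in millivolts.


The maximum quantization error is +/- LSB/2.
LSB = Vref / 2^n = 2.98 / 8192 = 0.00036377 V
Max error = LSB / 2 = 0.00036377 / 2 = 0.00018188 V
Max error = 0.1819 mV

0.1819 mV


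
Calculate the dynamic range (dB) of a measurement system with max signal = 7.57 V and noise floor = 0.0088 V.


Dynamic range = 20 * log10(Vmax / Vnoise).
DR = 20 * log10(7.57 / 0.0088)
DR = 20 * log10(860.23)
DR = 58.69 dB

58.69 dB


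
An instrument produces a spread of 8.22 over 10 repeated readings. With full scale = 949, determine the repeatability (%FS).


Repeatability = (spread / full scale) * 100%.
R = (8.22 / 949) * 100
R = 0.866 %FS

0.866 %FS


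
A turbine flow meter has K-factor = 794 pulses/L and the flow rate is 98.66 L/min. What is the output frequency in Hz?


Frequency = K * Q / 60 (converting L/min to L/s).
f = 794 * 98.66 / 60
f = 78336.04 / 60
f = 1305.6 Hz

1305.6 Hz


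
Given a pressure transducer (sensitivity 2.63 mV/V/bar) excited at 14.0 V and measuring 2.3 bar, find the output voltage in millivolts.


Output = sensitivity * Vex * P.
Vout = 2.63 * 14.0 * 2.3
Vout = 36.82 * 2.3
Vout = 84.69 mV

84.69 mV


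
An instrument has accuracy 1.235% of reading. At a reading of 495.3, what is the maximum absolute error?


Absolute error = (accuracy% / 100) * reading.
Error = (1.235 / 100) * 495.3
Error = 0.01235 * 495.3
Error = 6.117

6.117


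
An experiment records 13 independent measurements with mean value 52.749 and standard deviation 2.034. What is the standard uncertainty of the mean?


The standard uncertainty for Type A evaluation is u = s / sqrt(n).
u = 2.034 / sqrt(13)
u = 2.034 / 3.6056
u = 0.5641

0.5641


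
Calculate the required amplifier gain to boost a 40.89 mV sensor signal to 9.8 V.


Gain = Vout / Vin (converting to same units).
G = 9.8 V / 40.89 mV
G = 9800.0 mV / 40.89 mV
G = 239.67

239.67


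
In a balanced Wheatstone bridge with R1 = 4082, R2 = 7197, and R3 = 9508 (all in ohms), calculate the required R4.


At balance: R1*R4 = R2*R3, so R4 = R2*R3/R1.
R4 = 7197 * 9508 / 4082
R4 = 68429076 / 4082
R4 = 16763.61 ohm

16763.61 ohm


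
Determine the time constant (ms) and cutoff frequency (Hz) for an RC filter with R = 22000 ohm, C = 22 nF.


Time constant: tau = R * C.
tau = 22000 * 2.20e-08 = 0.000484 s
tau = 0.484 ms
Cutoff frequency: fc = 1 / (2*pi*R*C).
fc = 1 / (2*pi*0.000484) = 328.83 Hz

tau = 0.484 ms, fc = 328.83 Hz


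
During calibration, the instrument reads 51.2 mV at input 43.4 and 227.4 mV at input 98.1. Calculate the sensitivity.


Sensitivity = (y2 - y1) / (x2 - x1).
S = (227.4 - 51.2) / (98.1 - 43.4)
S = 176.2 / 54.7
S = 3.2212 mV/unit

3.2212 mV/unit


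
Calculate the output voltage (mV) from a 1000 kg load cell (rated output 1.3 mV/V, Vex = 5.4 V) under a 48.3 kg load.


Vout = rated_output * Vex * (load / capacity).
Vout = 1.3 * 5.4 * (48.3 / 1000)
Vout = 1.3 * 5.4 * 0.0483
Vout = 0.339 mV

0.339 mV


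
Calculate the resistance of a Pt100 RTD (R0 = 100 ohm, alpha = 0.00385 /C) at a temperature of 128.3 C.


The RTD equation: Rt = R0 * (1 + alpha * T).
Rt = 100 * (1 + 0.00385 * 128.3)
Rt = 100 * (1 + 0.493955)
Rt = 100 * 1.493955
Rt = 149.396 ohm

149.396 ohm


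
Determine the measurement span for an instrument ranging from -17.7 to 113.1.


Span = upper range - lower range.
Span = 113.1 - (-17.7)
Span = 130.8

130.8


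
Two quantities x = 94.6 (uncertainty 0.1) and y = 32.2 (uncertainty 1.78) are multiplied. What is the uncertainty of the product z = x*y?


For a product z = x*y, the relative uncertainty is:
uz/z = sqrt((ux/x)^2 + (uy/y)^2)
Relative uncertainties: ux/x = 0.1/94.6 = 0.001057
uy/y = 1.78/32.2 = 0.05528
z = 94.6 * 32.2 = 3046.1
uz = 3046.1 * sqrt(0.001057^2 + 0.05528^2) = 168.419

168.419


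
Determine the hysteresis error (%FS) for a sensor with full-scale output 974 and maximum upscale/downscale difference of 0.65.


Hysteresis = (max difference / full scale) * 100%.
H = (0.65 / 974) * 100
H = 0.067 %FS

0.067 %FS


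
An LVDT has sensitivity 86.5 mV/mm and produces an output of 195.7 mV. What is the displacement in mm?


Displacement = Vout / sensitivity.
d = 195.7 / 86.5
d = 2.262 mm

2.262 mm


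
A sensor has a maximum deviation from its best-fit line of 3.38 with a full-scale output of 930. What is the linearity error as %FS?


Linearity error = (max deviation / full scale) * 100%.
Linearity = (3.38 / 930) * 100
Linearity = 0.363 %FS

0.363 %FS


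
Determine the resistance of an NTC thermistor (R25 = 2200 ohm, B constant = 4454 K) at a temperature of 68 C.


NTC thermistor equation: Rt = R25 * exp(B * (1/T - 1/T25)).
T in Kelvin: 341.15 K, T25 = 298.15 K
1/T - 1/T25 = 1/341.15 - 1/298.15 = -0.00042275
B * (1/T - 1/T25) = 4454 * -0.00042275 = -1.8829
Rt = 2200 * exp(-1.8829) = 334.7 ohm

334.7 ohm


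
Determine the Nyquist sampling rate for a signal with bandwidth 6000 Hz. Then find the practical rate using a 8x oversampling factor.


By Nyquist theorem, fs_min = 2 * fmax.
fs_min = 2 * 6000 = 12000 Hz
Practical rate = 8 * fs_min = 8 * 12000 = 96000 Hz

fs_min = 12000 Hz, fs_practical = 96000 Hz


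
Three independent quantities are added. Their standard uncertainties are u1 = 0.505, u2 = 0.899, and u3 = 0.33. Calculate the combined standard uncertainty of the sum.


For a sum of independent quantities, uc = sqrt(u1^2 + u2^2 + u3^2).
uc = sqrt(0.505^2 + 0.899^2 + 0.33^2)
uc = sqrt(0.255025 + 0.808201 + 0.1089)
uc = 1.0826

1.0826


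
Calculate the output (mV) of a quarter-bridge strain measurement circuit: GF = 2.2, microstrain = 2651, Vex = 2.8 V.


Quarter bridge output: Vout = (GF * epsilon * Vex) / 4.
Vout = (2.2 * 2651e-6 * 2.8) / 4
Vout = 0.01633016 / 4 V
Vout = 0.00408254 V = 4.0825 mV

4.0825 mV


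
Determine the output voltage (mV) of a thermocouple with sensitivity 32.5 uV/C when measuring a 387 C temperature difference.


The thermocouple output V = sensitivity * dT.
V = 32.5 uV/C * 387 C
V = 12577.5 uV
V = 12.578 mV

12.578 mV


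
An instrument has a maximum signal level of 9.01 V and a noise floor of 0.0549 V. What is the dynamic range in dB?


Dynamic range = 20 * log10(Vmax / Vnoise).
DR = 20 * log10(9.01 / 0.0549)
DR = 20 * log10(164.12)
DR = 44.3 dB

44.3 dB


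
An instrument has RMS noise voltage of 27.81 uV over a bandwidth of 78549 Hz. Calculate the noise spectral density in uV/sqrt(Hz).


Noise spectral density = Vrms / sqrt(BW).
NSD = 27.81 / sqrt(78549)
NSD = 27.81 / 280.2659
NSD = 0.0992 uV/sqrt(Hz)

0.0992 uV/sqrt(Hz)


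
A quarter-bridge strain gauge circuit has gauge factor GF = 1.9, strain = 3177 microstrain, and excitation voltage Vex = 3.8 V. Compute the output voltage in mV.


Quarter bridge output: Vout = (GF * epsilon * Vex) / 4.
Vout = (1.9 * 3177e-6 * 3.8) / 4
Vout = 0.02293794 / 4 V
Vout = 0.00573448 V = 5.7345 mV

5.7345 mV


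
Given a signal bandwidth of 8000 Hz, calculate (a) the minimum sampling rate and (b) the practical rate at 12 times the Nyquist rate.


By Nyquist theorem, fs_min = 2 * fmax.
fs_min = 2 * 8000 = 16000 Hz
Practical rate = 12 * fs_min = 12 * 16000 = 192000 Hz

fs_min = 16000 Hz, fs_practical = 192000 Hz


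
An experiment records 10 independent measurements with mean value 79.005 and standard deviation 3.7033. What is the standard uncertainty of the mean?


The standard uncertainty for Type A evaluation is u = s / sqrt(n).
u = 3.7033 / sqrt(10)
u = 3.7033 / 3.1623
u = 1.1711

1.1711


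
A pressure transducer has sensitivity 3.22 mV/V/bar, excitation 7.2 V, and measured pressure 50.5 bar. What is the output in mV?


Output = sensitivity * Vex * P.
Vout = 3.22 * 7.2 * 50.5
Vout = 23.184 * 50.5
Vout = 1170.79 mV

1170.79 mV


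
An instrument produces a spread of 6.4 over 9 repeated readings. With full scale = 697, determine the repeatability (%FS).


Repeatability = (spread / full scale) * 100%.
R = (6.4 / 697) * 100
R = 0.918 %FS

0.918 %FS


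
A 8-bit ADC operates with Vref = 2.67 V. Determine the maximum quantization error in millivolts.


The maximum quantization error is +/- LSB/2.
LSB = Vref / 2^n = 2.67 / 256 = 0.01042969 V
Max error = LSB / 2 = 0.01042969 / 2 = 0.00521484 V
Max error = 5.2148 mV

5.2148 mV


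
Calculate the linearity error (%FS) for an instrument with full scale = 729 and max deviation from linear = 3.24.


Linearity error = (max deviation / full scale) * 100%.
Linearity = (3.24 / 729) * 100
Linearity = 0.444 %FS

0.444 %FS


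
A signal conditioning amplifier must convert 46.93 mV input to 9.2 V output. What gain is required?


Gain = Vout / Vin (converting to same units).
G = 9.2 V / 46.93 mV
G = 9200.0 mV / 46.93 mV
G = 196.04

196.04


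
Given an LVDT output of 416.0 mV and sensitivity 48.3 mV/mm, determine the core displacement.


Displacement = Vout / sensitivity.
d = 416.0 / 48.3
d = 8.613 mm

8.613 mm


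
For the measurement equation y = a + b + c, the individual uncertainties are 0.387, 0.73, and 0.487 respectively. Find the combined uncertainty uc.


For a sum of independent quantities, uc = sqrt(u1^2 + u2^2 + u3^2).
uc = sqrt(0.387^2 + 0.73^2 + 0.487^2)
uc = sqrt(0.149769 + 0.5329 + 0.237169)
uc = 0.9591

0.9591


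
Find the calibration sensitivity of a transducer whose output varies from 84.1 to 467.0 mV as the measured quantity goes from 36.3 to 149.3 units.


Sensitivity = (y2 - y1) / (x2 - x1).
S = (467.0 - 84.1) / (149.3 - 36.3)
S = 382.9 / 113.0
S = 3.3885 mV/unit

3.3885 mV/unit


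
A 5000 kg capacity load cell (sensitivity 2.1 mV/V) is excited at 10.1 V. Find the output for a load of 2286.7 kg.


Vout = rated_output * Vex * (load / capacity).
Vout = 2.1 * 10.1 * (2286.7 / 5000)
Vout = 2.1 * 10.1 * 0.45734
Vout = 9.7 mV

9.7 mV


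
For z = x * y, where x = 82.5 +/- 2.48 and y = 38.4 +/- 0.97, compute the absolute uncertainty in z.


For a product z = x*y, the relative uncertainty is:
uz/z = sqrt((ux/x)^2 + (uy/y)^2)
Relative uncertainties: ux/x = 2.48/82.5 = 0.030061
uy/y = 0.97/38.4 = 0.02526
z = 82.5 * 38.4 = 3168.0
uz = 3168.0 * sqrt(0.030061^2 + 0.02526^2) = 124.391

124.391


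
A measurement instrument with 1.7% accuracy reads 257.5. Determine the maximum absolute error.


Absolute error = (accuracy% / 100) * reading.
Error = (1.7 / 100) * 257.5
Error = 0.017 * 257.5
Error = 4.3775

4.3775


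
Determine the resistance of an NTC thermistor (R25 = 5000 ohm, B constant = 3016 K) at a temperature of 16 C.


NTC thermistor equation: Rt = R25 * exp(B * (1/T - 1/T25)).
T in Kelvin: 289.15 K, T25 = 298.15 K
1/T - 1/T25 = 1/289.15 - 1/298.15 = 0.0001044
B * (1/T - 1/T25) = 3016 * 0.0001044 = 0.3149
Rt = 5000 * exp(0.3149) = 6850.3 ohm

6850.3 ohm


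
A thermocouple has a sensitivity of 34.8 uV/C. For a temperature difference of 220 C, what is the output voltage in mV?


The thermocouple output V = sensitivity * dT.
V = 34.8 uV/C * 220 C
V = 7656.0 uV
V = 7.656 mV

7.656 mV


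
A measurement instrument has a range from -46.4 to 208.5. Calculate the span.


Span = upper range - lower range.
Span = 208.5 - (-46.4)
Span = 254.9

254.9


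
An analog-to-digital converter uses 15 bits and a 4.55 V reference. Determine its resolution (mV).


The resolution (LSB) of an ADC is Vref / 2^n.
LSB = 4.55 / 2^15
LSB = 4.55 / 32768
LSB = 0.00013885 V = 0.13885498 mV

0.13885498 mV


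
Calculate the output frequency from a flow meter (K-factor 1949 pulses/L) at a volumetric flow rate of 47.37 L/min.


Frequency = K * Q / 60 (converting L/min to L/s).
f = 1949 * 47.37 / 60
f = 92324.13 / 60
f = 1538.74 Hz

1538.74 Hz


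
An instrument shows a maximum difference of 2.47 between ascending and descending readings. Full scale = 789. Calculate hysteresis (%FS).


Hysteresis = (max difference / full scale) * 100%.
H = (2.47 / 789) * 100
H = 0.313 %FS

0.313 %FS


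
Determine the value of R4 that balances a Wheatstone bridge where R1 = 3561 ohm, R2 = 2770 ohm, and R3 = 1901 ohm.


At balance: R1*R4 = R2*R3, so R4 = R2*R3/R1.
R4 = 2770 * 1901 / 3561
R4 = 5265770 / 3561
R4 = 1478.73 ohm

1478.73 ohm


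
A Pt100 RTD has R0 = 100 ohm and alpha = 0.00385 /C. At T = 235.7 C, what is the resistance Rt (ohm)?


The RTD equation: Rt = R0 * (1 + alpha * T).
Rt = 100 * (1 + 0.00385 * 235.7)
Rt = 100 * (1 + 0.907445)
Rt = 100 * 1.907445
Rt = 190.745 ohm

190.745 ohm


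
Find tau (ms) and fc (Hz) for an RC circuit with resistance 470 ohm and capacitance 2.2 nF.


Time constant: tau = R * C.
tau = 470 * 2.20e-09 = 1.034e-06 s
tau = 0.001 ms
Cutoff frequency: fc = 1 / (2*pi*R*C).
fc = 1 / (2*pi*1.034e-06) = 153921.61 Hz

tau = 0.001 ms, fc = 153921.61 Hz


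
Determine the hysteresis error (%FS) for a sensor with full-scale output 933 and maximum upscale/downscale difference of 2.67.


Hysteresis = (max difference / full scale) * 100%.
H = (2.67 / 933) * 100
H = 0.286 %FS

0.286 %FS


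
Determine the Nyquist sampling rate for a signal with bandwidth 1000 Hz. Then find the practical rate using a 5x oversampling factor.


By Nyquist theorem, fs_min = 2 * fmax.
fs_min = 2 * 1000 = 2000 Hz
Practical rate = 5 * fs_min = 5 * 2000 = 10000 Hz

fs_min = 2000 Hz, fs_practical = 10000 Hz


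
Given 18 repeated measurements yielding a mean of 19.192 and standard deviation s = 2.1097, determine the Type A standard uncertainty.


The standard uncertainty for Type A evaluation is u = s / sqrt(n).
u = 2.1097 / sqrt(18)
u = 2.1097 / 4.2426
u = 0.4973

0.4973


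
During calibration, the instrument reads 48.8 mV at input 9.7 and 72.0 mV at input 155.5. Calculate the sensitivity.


Sensitivity = (y2 - y1) / (x2 - x1).
S = (72.0 - 48.8) / (155.5 - 9.7)
S = 23.2 / 145.8
S = 0.1591 mV/unit

0.1591 mV/unit


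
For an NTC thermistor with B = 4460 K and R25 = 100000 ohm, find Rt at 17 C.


NTC thermistor equation: Rt = R25 * exp(B * (1/T - 1/T25)).
T in Kelvin: 290.15 K, T25 = 298.15 K
1/T - 1/T25 = 1/290.15 - 1/298.15 = 9.248e-05
B * (1/T - 1/T25) = 4460 * 9.248e-05 = 0.4124
Rt = 100000 * exp(0.4124) = 151050.8 ohm

151050.8 ohm


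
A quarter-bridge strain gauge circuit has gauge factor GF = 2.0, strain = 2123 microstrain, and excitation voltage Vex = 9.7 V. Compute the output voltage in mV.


Quarter bridge output: Vout = (GF * epsilon * Vex) / 4.
Vout = (2.0 * 2123e-6 * 9.7) / 4
Vout = 0.0411862 / 4 V
Vout = 0.01029655 V = 10.2965 mV

10.2965 mV


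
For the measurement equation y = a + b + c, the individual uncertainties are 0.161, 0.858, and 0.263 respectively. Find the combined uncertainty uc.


For a sum of independent quantities, uc = sqrt(u1^2 + u2^2 + u3^2).
uc = sqrt(0.161^2 + 0.858^2 + 0.263^2)
uc = sqrt(0.025921 + 0.736164 + 0.069169)
uc = 0.9117

0.9117


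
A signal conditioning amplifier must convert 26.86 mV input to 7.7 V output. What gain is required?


Gain = Vout / Vin (converting to same units).
G = 7.7 V / 26.86 mV
G = 7700.0 mV / 26.86 mV
G = 286.67

286.67


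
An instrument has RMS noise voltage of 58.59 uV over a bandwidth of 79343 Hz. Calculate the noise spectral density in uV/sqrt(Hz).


Noise spectral density = Vrms / sqrt(BW).
NSD = 58.59 / sqrt(79343)
NSD = 58.59 / 281.6789
NSD = 0.208 uV/sqrt(Hz)

0.208 uV/sqrt(Hz)


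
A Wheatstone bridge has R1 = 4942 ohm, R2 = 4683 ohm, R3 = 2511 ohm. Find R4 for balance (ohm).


At balance: R1*R4 = R2*R3, so R4 = R2*R3/R1.
R4 = 4683 * 2511 / 4942
R4 = 11759013 / 4942
R4 = 2379.4 ohm

2379.4 ohm


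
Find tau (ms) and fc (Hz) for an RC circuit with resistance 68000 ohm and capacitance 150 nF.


Time constant: tau = R * C.
tau = 68000 * 1.50e-07 = 0.0102 s
tau = 10.2 ms
Cutoff frequency: fc = 1 / (2*pi*R*C).
fc = 1 / (2*pi*0.0102) = 15.6 Hz

tau = 10.2 ms, fc = 15.6 Hz


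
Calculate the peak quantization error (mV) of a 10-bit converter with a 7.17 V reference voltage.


The maximum quantization error is +/- LSB/2.
LSB = Vref / 2^n = 7.17 / 1024 = 0.00700195 V
Max error = LSB / 2 = 0.00700195 / 2 = 0.00350098 V
Max error = 3.501 mV

3.501 mV


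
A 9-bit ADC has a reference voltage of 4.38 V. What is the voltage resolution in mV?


The resolution (LSB) of an ADC is Vref / 2^n.
LSB = 4.38 / 2^9
LSB = 4.38 / 512
LSB = 0.00855469 V = 8.5546875 mV

8.5546875 mV


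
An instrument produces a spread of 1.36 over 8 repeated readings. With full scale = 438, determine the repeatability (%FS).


Repeatability = (spread / full scale) * 100%.
R = (1.36 / 438) * 100
R = 0.311 %FS

0.311 %FS


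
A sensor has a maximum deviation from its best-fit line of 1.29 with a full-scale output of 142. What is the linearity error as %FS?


Linearity error = (max deviation / full scale) * 100%.
Linearity = (1.29 / 142) * 100
Linearity = 0.908 %FS

0.908 %FS


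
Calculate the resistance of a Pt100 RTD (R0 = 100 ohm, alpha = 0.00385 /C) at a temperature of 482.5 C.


The RTD equation: Rt = R0 * (1 + alpha * T).
Rt = 100 * (1 + 0.00385 * 482.5)
Rt = 100 * (1 + 1.857625)
Rt = 100 * 2.857625
Rt = 285.762 ohm

285.762 ohm


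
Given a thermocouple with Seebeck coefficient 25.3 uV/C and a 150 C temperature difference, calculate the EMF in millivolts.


The thermocouple output V = sensitivity * dT.
V = 25.3 uV/C * 150 C
V = 3795.0 uV
V = 3.795 mV

3.795 mV


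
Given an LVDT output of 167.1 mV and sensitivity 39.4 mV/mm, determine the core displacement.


Displacement = Vout / sensitivity.
d = 167.1 / 39.4
d = 4.241 mm

4.241 mm


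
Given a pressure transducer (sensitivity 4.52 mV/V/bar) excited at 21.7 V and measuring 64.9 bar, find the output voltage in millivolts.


Output = sensitivity * Vex * P.
Vout = 4.52 * 21.7 * 64.9
Vout = 98.084 * 64.9
Vout = 6365.65 mV

6365.65 mV


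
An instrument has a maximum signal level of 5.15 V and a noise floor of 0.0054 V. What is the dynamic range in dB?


Dynamic range = 20 * log10(Vmax / Vnoise).
DR = 20 * log10(5.15 / 0.0054)
DR = 20 * log10(953.7)
DR = 59.59 dB

59.59 dB


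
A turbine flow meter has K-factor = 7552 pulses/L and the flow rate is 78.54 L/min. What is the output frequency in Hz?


Frequency = K * Q / 60 (converting L/min to L/s).
f = 7552 * 78.54 / 60
f = 593134.08 / 60
f = 9885.57 Hz

9885.57 Hz


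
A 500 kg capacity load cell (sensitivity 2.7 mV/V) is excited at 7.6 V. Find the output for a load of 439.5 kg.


Vout = rated_output * Vex * (load / capacity).
Vout = 2.7 * 7.6 * (439.5 / 500)
Vout = 2.7 * 7.6 * 0.879
Vout = 18.037 mV

18.037 mV


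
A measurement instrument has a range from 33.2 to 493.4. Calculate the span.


Span = upper range - lower range.
Span = 493.4 - (33.2)
Span = 460.2

460.2


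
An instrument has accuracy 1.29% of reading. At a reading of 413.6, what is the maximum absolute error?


Absolute error = (accuracy% / 100) * reading.
Error = (1.29 / 100) * 413.6
Error = 0.0129 * 413.6
Error = 5.3354

5.3354


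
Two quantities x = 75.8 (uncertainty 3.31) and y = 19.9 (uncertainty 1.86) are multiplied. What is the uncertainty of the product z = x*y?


For a product z = x*y, the relative uncertainty is:
uz/z = sqrt((ux/x)^2 + (uy/y)^2)
Relative uncertainties: ux/x = 3.31/75.8 = 0.043668
uy/y = 1.86/19.9 = 0.093467
z = 75.8 * 19.9 = 1508.4
uz = 1508.4 * sqrt(0.043668^2 + 0.093467^2) = 155.616

155.616


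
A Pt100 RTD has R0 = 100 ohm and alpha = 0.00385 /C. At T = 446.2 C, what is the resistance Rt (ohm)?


The RTD equation: Rt = R0 * (1 + alpha * T).
Rt = 100 * (1 + 0.00385 * 446.2)
Rt = 100 * (1 + 1.71787)
Rt = 100 * 2.71787
Rt = 271.787 ohm

271.787 ohm
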